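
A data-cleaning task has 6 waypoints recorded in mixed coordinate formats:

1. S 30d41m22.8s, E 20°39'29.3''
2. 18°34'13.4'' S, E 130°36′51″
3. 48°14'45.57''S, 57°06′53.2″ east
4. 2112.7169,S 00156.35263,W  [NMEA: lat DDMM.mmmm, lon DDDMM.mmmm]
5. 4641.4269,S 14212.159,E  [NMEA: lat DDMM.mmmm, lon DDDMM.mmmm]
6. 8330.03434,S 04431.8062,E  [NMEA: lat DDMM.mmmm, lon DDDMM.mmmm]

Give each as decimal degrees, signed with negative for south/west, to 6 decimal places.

1. -30.689667, 20.658139
2. -18.570389, 130.614167
3. -48.245992, 57.114778
4. -21.211948, -1.939211
5. -46.690448, 142.202650
6. -83.500572, 44.530103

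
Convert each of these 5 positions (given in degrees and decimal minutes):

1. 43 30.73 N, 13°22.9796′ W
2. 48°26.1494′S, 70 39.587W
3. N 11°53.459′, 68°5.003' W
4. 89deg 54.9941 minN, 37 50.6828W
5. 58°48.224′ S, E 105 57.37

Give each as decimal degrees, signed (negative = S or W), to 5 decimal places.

1. 43.51217, -13.38299
2. -48.43582, -70.65978
3. 11.89098, -68.08338
4. 89.91657, -37.84471
5. -58.80373, 105.95617

Point 1:
  φ: 30.73′ = 0.512167°; total 43.512167
  N ⇒ keep positive
  λ: 22.9796′ = 0.382993°; total 13.382993
  W ⇒ negate
Point 2:
  Lat: 48 + 26.1494/60 = 48.435823
  hemisphere S, so the sign is −
  λ: 39.587′ = 0.659783°; total 70.659783
  W → negative
Point 3:
  φ: 53.459′ = 0.890983°; total 11.890983
  N → positive
  Longitude: 68 + 5.003/60 = 68.083383
  W ⇒ negate
Point 4:
  Latitude: 89 + 54.9941/60 = 89.916568
  N → positive
  λ: 50.6828′ = 0.844713°; total 37.844713
  W → negative
Point 5:
  φ: 48.224′ = 0.803733°; total 58.803733
  S → negative
  Lon: 57.37′ = 0.956167°; total 105.956167
  E ⇒ keep positive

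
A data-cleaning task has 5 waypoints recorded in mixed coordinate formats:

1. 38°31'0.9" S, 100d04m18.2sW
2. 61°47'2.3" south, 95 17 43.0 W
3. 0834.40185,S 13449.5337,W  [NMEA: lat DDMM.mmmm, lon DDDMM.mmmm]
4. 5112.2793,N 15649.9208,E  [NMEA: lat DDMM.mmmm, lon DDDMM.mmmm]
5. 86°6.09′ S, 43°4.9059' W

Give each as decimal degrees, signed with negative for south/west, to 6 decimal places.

1. -38.516917, -100.071722
2. -61.783972, -95.295278
3. -8.573364, -134.825562
4. 51.204655, 156.832013
5. -86.101500, -43.081765

Point 1:
  φ: 38° + 31/60 + 0.9/3600 = 38 + 0.516667 + 0.000250 = 38.5169167
  S ⇒ negate
  Longitude: 4′ + 18.2″ = 4.30333′; 100 + 4.30333/60 = 100.0717222
  W → negative
Point 2:
  Lat: 61° + 47/60 + 2.3/3600 = 61 + 0.783333 + 0.000639 = 61.7839722
  S → negative
  Longitude: 95 + 17/60 + 43/3600 = 95.2952778
  W ⇒ negate
Point 3:
  Lat: split at 2 digits → 08° and 34.40185′; 8 + 34.40185/60 = 8.5733642
  S ⇒ negate
  Lon: degrees = first 3 digits = 134, minutes = 49.5337; 134 + 49.5337/60 = 134.8255617
  hemisphere W, so the sign is −
Point 4:
  Latitude: degrees = first 2 digits = 51, minutes = 12.2793; 51 + 12.2793/60 = 51.2046550
  N ⇒ keep positive
  Longitude: split at 3 digits → 156° and 49.9208′; 156 + 49.9208/60 = 156.8320133
  E ⇒ keep positive
Point 5:
  Latitude: 86 + 6.09/60 = 86.1015000
  S → negative
  Lon: 43 + 4.9059/60 = 43.0817650
  W ⇒ negate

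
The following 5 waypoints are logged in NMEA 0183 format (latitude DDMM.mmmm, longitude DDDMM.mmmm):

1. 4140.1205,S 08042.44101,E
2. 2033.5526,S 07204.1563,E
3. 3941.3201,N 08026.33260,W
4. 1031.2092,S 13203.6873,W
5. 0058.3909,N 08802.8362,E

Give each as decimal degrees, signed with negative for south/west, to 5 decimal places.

Point 1:
  φ: split at 2 digits → 41° and 40.1205′; 41 + 40.1205/60 = 41.668675
  S → negative
  λ: degrees = first 3 digits = 80, minutes = 42.44101; 80 + 42.44101/60 = 80.707350
  E → positive
Point 2:
  Latitude: split at 2 digits → 20° and 33.5526′; 20 + 33.5526/60 = 20.559210
  S ⇒ negate
  Lon: degrees = first 3 digits = 72, minutes = 4.1563; 72 + 4.1563/60 = 72.069272
  E → positive
Point 3:
  Latitude: split at 2 digits → 39° and 41.3201′; 39 + 41.3201/60 = 39.688668
  N → positive
  λ: degrees = first 3 digits = 80, minutes = 26.3326; 80 + 26.3326/60 = 80.438877
  W ⇒ negate
Point 4:
  φ: split at 2 digits → 10° and 31.2092′; 10 + 31.2092/60 = 10.520153
  S ⇒ negate
  Lon: degrees = first 3 digits = 132, minutes = 3.6873; 132 + 3.6873/60 = 132.061455
  W ⇒ negate
Point 5:
  Latitude: split at 2 digits → 00° and 58.3909′; 0 + 58.3909/60 = 0.973182
  N → positive
  Lon: degrees = first 3 digits = 88, minutes = 2.8362; 88 + 2.8362/60 = 88.047270
  E ⇒ keep positive

1. -41.66868, 80.70735
2. -20.55921, 72.06927
3. 39.68867, -80.43888
4. -10.52015, -132.06146
5. 0.97318, 88.04727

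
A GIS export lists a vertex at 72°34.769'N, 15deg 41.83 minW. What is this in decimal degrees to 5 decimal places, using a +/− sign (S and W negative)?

φ: 34.769′ = 0.579483°; total 72.579483
N ⇒ keep positive
λ: 15 + 41.83/60 = 15.697167
W ⇒ negate

72.57948, -15.69717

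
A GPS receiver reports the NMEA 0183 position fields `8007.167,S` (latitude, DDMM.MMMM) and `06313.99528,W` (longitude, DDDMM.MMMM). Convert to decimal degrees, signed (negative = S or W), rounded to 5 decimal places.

-80.11945, -63.23325

Latitude: degrees = first 2 digits = 80, minutes = 7.167; 80 + 7.167/60 = 80.119450
hemisphere S, so the sign is −
Longitude: degrees = first 3 digits = 63, minutes = 13.99528; 63 + 13.99528/60 = 63.233255
W → negative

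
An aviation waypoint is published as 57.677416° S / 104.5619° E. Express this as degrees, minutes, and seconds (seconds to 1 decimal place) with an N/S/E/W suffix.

φ: whole degrees 57; 40.64496′ → 40′ and 38.698″
λ: 0.561900 × 60 = 33.71400′ → 33′, remainder × 60 = 42.840″

57°40′38.7″ S, 104°33′42.8″ E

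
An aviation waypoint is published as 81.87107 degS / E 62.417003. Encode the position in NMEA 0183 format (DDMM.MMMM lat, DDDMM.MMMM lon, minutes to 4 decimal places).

8152.2642,S / 06225.0202,E

φ: 81° + 0.871070 × 60 = 81° 52.264200′
Longitude: minutes = (62.417003 − 62) × 60 = 25.020180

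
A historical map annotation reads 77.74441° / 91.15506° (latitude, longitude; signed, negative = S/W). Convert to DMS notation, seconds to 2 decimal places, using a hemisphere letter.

77°44′39.88″ N, 91°09′18.22″ E

Lat: whole degrees 77; 44.66460′ → 44′ and 39.8760″
λ: 0.155060 × 60 = 9.30360′ → 9′, remainder × 60 = 18.2160″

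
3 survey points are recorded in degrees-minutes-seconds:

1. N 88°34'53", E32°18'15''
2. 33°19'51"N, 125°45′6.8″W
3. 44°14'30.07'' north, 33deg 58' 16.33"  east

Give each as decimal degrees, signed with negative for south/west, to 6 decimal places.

1. 88.581389, 32.304167
2. 33.330833, -125.751889
3. 44.241686, 33.971203

Point 1:
  φ: 88 + 34/60 + 53/3600 = 88.5813889
  N ⇒ keep positive
  λ: 18′ + 15″ = 18.25000′; 32 + 18.25000/60 = 32.3041667
  E → positive
Point 2:
  φ: 33° + 19/60 + 51/3600 = 33 + 0.316667 + 0.014167 = 33.3308333
  N → positive
  Lon: 125 + 45/60 + 6.8/3600 = 125.7518889
  W → negative
Point 3:
  φ: 44° + 14/60 + 30.07/3600 = 44 + 0.233333 + 0.008353 = 44.2416861
  N ⇒ keep positive
  λ: 33° + 58/60 + 16.33/3600 = 33 + 0.966667 + 0.004536 = 33.9712028
  E ⇒ keep positive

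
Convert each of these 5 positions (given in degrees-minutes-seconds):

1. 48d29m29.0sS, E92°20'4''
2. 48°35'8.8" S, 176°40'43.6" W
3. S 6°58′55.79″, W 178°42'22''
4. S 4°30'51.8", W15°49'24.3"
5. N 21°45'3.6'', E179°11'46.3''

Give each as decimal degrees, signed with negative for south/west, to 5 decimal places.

1. -48.49139, 92.33444
2. -48.58578, -176.67878
3. -6.98216, -178.70611
4. -4.51439, -15.82342
5. 21.75100, 179.19619

Point 1:
  Latitude: 48° + 29/60 + 29/3600 = 48 + 0.483333 + 0.008056 = 48.491389
  hemisphere S, so the sign is −
  λ: 92 + 20/60 + 4/3600 = 92.334444
  E ⇒ keep positive
Point 2:
  Latitude: 48° + 35/60 + 8.8/3600 = 48 + 0.583333 + 0.002444 = 48.585778
  S ⇒ negate
  λ: 40′ + 43.6″ = 40.72667′; 176 + 40.72667/60 = 176.678778
  hemisphere W, so the sign is −
Point 3:
  Lat: 6 + 58/60 + 55.79/3600 = 6.982164
  S → negative
  Lon: 178° + 42/60 + 22/3600 = 178 + 0.700000 + 0.006111 = 178.706111
  hemisphere W, so the sign is −
Point 4:
  Lat: 30′ + 51.8″ = 30.86333′; 4 + 30.86333/60 = 4.514389
  hemisphere S, so the sign is −
  Lon: 15° + 49/60 + 24.3/3600 = 15 + 0.816667 + 0.006750 = 15.823417
  W ⇒ negate
Point 5:
  φ: 45′ + 3.6″ = 45.06000′; 21 + 45.06000/60 = 21.751000
  N → positive
  Longitude: 11′ + 46.3″ = 11.77167′; 179 + 11.77167/60 = 179.196194
  E ⇒ keep positive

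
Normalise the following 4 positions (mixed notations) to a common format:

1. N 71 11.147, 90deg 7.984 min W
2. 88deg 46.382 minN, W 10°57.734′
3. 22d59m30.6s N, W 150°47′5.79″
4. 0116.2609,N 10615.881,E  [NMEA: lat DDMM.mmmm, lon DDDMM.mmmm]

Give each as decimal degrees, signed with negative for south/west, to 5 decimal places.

Point 1:
  Latitude: 71 + 11.147/60 = 71.185783
  N ⇒ keep positive
  Longitude: 7.984′ = 0.133067°; total 90.133067
  W → negative
Point 2:
  Lat: 46.382′ = 0.773033°; total 88.773033
  N ⇒ keep positive
  Lon: 57.734′ = 0.962233°; total 10.962233
  hemisphere W, so the sign is −
Point 3:
  φ: 59′ + 30.6″ = 59.51000′; 22 + 59.51000/60 = 22.991833
  N ⇒ keep positive
  Longitude: 47′ + 5.79″ = 47.09650′; 150 + 47.09650/60 = 150.784942
  W → negative
Point 4:
  φ: degrees = first 2 digits = 1, minutes = 16.2609; 1 + 16.2609/60 = 1.271015
  N → positive
  λ: degrees = first 3 digits = 106, minutes = 15.881; 106 + 15.881/60 = 106.264683
  E ⇒ keep positive

1. 71.18578, -90.13307
2. 88.77303, -10.96223
3. 22.99183, -150.78494
4. 1.27102, 106.26468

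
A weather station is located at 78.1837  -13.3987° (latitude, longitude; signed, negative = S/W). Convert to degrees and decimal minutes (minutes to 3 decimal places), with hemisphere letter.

Latitude: 78° + 0.183700 × 60 = 78° 11.02200′
Longitude is negative → W; |value| = 13.398700
Lon: minutes = (13.398700 − 13) × 60 = 23.92200

78° 11.022′ N, 13° 23.922′ W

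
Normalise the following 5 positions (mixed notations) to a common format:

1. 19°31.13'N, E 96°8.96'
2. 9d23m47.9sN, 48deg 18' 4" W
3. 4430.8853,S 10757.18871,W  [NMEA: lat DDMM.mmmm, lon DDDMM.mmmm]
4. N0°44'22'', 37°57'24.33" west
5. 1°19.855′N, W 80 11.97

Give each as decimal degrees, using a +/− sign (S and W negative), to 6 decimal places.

Point 1:
  Lat: 31.13′ = 0.518833°; total 19.5188333
  N → positive
  Longitude: 96 + 8.96/60 = 96.1493333
  E → positive
Point 2:
  φ: 23′ + 47.9″ = 23.79833′; 9 + 23.79833/60 = 9.3966389
  N ⇒ keep positive
  Lon: 48° + 18/60 + 4/3600 = 48 + 0.300000 + 0.001111 = 48.3011111
  W → negative
Point 3:
  Latitude: degrees = first 2 digits = 44, minutes = 30.8853; 44 + 30.8853/60 = 44.5147550
  hemisphere S, so the sign is −
  λ: split at 3 digits → 107° and 57.18871′; 107 + 57.18871/60 = 107.9531452
  W ⇒ negate
Point 4:
  φ: 0 + 44/60 + 22/3600 = 0.7394444
  N → positive
  Longitude: 57′ + 24.33″ = 57.40550′; 37 + 57.40550/60 = 37.9567583
  W ⇒ negate
Point 5:
  Latitude: 1 + 19.855/60 = 1.3309167
  N ⇒ keep positive
  Longitude: 80 + 11.97/60 = 80.1995000
  W ⇒ negate

1. 19.518833, 96.149333
2. 9.396639, -48.301111
3. -44.514755, -107.953145
4. 0.739444, -37.956758
5. 1.330917, -80.199500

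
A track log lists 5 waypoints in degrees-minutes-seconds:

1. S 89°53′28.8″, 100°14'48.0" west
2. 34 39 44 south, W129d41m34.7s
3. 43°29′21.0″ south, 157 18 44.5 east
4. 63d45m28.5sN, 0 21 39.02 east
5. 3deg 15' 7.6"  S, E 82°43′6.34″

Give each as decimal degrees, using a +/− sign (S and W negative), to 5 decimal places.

1. -89.89133, -100.24667
2. -34.66222, -129.69297
3. -43.48917, 157.31236
4. 63.75792, 0.36084
5. -3.25211, 82.71843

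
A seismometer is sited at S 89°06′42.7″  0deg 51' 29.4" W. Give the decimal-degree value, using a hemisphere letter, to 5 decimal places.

Lat: 89 + 6/60 + 42.7/3600 = 89.111861
Longitude: 0° + 51/60 + 29.4/3600 = 0 + 0.850000 + 0.008167 = 0.858167

89.11186° S, 0.85817° W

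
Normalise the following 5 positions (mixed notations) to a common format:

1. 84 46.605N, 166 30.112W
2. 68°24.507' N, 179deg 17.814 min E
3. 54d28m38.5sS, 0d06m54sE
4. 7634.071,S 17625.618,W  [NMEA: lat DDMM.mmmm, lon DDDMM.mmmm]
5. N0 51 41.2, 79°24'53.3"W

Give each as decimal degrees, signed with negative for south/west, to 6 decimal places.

Point 1:
  Lat: 84 + 46.605/60 = 84.7767500
  N → positive
  Lon: 166 + 30.112/60 = 166.5018667
  hemisphere W, so the sign is −
Point 2:
  Latitude: 68 + 24.507/60 = 68.4084500
  N → positive
  λ: 17.814′ = 0.296900°; total 179.2969000
  E ⇒ keep positive
Point 3:
  φ: 54° + 28/60 + 38.5/3600 = 54 + 0.466667 + 0.010694 = 54.4773611
  hemisphere S, so the sign is −
  λ: 0 + 6/60 + 54/3600 = 0.1150000
  E → positive
Point 4:
  Lat: split at 2 digits → 76° and 34.071′; 76 + 34.071/60 = 76.5678500
  S ⇒ negate
  Lon: degrees = first 3 digits = 176, minutes = 25.618; 176 + 25.618/60 = 176.4269667
  W → negative
Point 5:
  Lat: 0 + 51/60 + 41.2/3600 = 0.8614444
  N ⇒ keep positive
  Lon: 79° + 24/60 + 53.3/3600 = 79 + 0.400000 + 0.014806 = 79.4148056
  W → negative

1. 84.776750, -166.501867
2. 68.408450, 179.296900
3. -54.477361, 0.115000
4. -76.567850, -176.426967
5. 0.861444, -79.414806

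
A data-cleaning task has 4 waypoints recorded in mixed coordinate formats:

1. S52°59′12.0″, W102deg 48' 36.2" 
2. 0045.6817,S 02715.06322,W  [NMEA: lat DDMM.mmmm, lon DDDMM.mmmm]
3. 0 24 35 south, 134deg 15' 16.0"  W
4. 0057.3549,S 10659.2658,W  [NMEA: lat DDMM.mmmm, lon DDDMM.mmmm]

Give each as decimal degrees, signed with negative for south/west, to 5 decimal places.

1. -52.98667, -102.81006
2. -0.76136, -27.25105
3. -0.40972, -134.25444
4. -0.95592, -106.98776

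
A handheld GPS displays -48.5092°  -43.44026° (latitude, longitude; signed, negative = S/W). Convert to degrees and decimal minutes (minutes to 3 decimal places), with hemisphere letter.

Latitude is negative → S; |value| = 48.509200
Latitude: minutes = (48.509200 − 48) × 60 = 30.55200
Longitude is negative → W; |value| = 43.440260
Longitude: minutes = (43.440260 − 43) × 60 = 26.41560

48° 30.552′ S, 43° 26.416′ W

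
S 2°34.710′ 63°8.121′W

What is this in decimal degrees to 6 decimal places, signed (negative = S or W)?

Lat: 2 + 34.71/60 = 2.5785000
hemisphere S, so the sign is −
Longitude: 63 + 8.121/60 = 63.1353500
hemisphere W, so the sign is −

-2.578500, -63.135350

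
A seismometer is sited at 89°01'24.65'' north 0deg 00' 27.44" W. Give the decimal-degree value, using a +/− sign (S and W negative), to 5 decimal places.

Lat: 1′ + 24.65″ = 1.41083′; 89 + 1.41083/60 = 89.023514
N → positive
λ: 0 + 0/60 + 27.44/3600 = 0.007622
W ⇒ negate

89.02351, -0.00762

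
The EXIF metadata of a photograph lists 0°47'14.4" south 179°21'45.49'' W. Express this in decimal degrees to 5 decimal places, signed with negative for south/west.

Lat: 0 + 47/60 + 14.4/3600 = 0.787333
S ⇒ negate
Longitude: 21′ + 45.49″ = 21.75817′; 179 + 21.75817/60 = 179.362636
hemisphere W, so the sign is −

-0.78733, -179.36264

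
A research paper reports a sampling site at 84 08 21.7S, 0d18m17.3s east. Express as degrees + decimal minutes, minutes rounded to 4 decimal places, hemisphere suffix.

Lat: 8 + 21.7/60 = 8.361667′
Lon: 18 + 17.3/60 = 18.288333′

84° 8.3617′ S, 0° 18.2883′ E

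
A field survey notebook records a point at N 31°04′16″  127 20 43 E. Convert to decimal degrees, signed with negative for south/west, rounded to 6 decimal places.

31.071111, 127.345278

Latitude: 31° + 4/60 + 16/3600 = 31 + 0.066667 + 0.004444 = 31.0711111
N → positive
λ: 127 + 20/60 + 43/3600 = 127.3452778
E ⇒ keep positive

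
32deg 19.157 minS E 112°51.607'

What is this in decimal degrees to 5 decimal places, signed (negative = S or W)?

-32.31928, 112.86012

Lat: 19.157′ = 0.319283°; total 32.319283
S ⇒ negate
Lon: 51.607′ = 0.860117°; total 112.860117
E → positive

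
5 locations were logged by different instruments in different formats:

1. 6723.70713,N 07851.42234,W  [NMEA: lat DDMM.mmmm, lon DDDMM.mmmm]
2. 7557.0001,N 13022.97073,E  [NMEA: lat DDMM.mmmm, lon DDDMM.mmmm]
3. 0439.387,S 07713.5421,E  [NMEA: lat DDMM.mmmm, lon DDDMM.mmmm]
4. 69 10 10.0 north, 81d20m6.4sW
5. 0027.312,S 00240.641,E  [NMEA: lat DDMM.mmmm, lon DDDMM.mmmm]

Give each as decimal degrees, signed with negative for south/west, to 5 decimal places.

Point 1:
  Latitude: split at 2 digits → 67° and 23.70713′; 67 + 23.70713/60 = 67.395119
  N → positive
  λ: split at 3 digits → 078° and 51.42234′; 78 + 51.42234/60 = 78.857039
  W ⇒ negate
Point 2:
  Lat: degrees = first 2 digits = 75, minutes = 57.0001; 75 + 57.0001/60 = 75.950002
  N ⇒ keep positive
  Lon: degrees = first 3 digits = 130, minutes = 22.97073; 130 + 22.97073/60 = 130.382846
  E → positive
Point 3:
  φ: split at 2 digits → 04° and 39.387′; 4 + 39.387/60 = 4.656450
  hemisphere S, so the sign is −
  λ: degrees = first 3 digits = 77, minutes = 13.5421; 77 + 13.5421/60 = 77.225702
  E → positive
Point 4:
  Lat: 10′ + 10″ = 10.16667′; 69 + 10.16667/60 = 69.169444
  N → positive
  λ: 81 + 20/60 + 6.4/3600 = 81.335111
  W → negative
Point 5:
  Latitude: split at 2 digits → 00° and 27.312′; 0 + 27.312/60 = 0.455200
  S ⇒ negate
  λ: degrees = first 3 digits = 2, minutes = 40.641; 2 + 40.641/60 = 2.677350
  E → positive

1. 67.39512, -78.85704
2. 75.95000, 130.38285
3. -4.65645, 77.22570
4. 69.16944, -81.33511
5. -0.45520, 2.67735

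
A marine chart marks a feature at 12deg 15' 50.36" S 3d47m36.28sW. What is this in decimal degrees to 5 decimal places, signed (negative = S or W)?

Latitude: 12 + 15/60 + 50.36/3600 = 12.263989
S ⇒ negate
λ: 3 + 47/60 + 36.28/3600 = 3.793411
hemisphere W, so the sign is −

-12.26399, -3.79341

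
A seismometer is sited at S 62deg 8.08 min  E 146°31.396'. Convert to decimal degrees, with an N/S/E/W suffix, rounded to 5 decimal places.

62.13467° S, 146.52327° E

Lat: 8.08′ = 0.134667°; total 62.134667
Longitude: 146 + 31.396/60 = 146.523267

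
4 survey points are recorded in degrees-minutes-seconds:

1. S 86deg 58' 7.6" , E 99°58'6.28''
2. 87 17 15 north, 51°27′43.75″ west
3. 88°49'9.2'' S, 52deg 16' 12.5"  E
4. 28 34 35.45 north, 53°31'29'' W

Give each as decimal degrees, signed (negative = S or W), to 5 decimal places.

Point 1:
  Latitude: 86° + 58/60 + 7.6/3600 = 86 + 0.966667 + 0.002111 = 86.968778
  S ⇒ negate
  λ: 99 + 58/60 + 6.28/3600 = 99.968411
  E ⇒ keep positive
Point 2:
  Latitude: 17′ + 15″ = 17.25000′; 87 + 17.25000/60 = 87.287500
  N ⇒ keep positive
  Longitude: 51 + 27/60 + 43.75/3600 = 51.462153
  W ⇒ negate
Point 3:
  Lat: 49′ + 9.2″ = 49.15333′; 88 + 49.15333/60 = 88.819222
  hemisphere S, so the sign is −
  Longitude: 16′ + 12.5″ = 16.20833′; 52 + 16.20833/60 = 52.270139
  E → positive
Point 4:
  Lat: 28 + 34/60 + 35.45/3600 = 28.576514
  N → positive
  Lon: 31′ + 29″ = 31.48333′; 53 + 31.48333/60 = 53.524722
  W → negative

1. -86.96878, 99.96841
2. 87.28750, -51.46215
3. -88.81922, 52.27014
4. 28.57651, -53.52472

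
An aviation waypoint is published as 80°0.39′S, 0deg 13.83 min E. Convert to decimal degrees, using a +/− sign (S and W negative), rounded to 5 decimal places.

-80.00650, 0.23050

Lat: 0.39′ = 0.006500°; total 80.006500
S ⇒ negate
Longitude: 13.83′ = 0.230500°; total 0.230500
E → positive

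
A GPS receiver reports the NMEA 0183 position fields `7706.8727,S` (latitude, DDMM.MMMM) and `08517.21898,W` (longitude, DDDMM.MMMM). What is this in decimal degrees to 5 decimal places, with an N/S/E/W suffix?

Latitude: degrees = first 2 digits = 77, minutes = 6.8727; 77 + 6.8727/60 = 77.114545
Lon: split at 3 digits → 085° and 17.21898′; 85 + 17.21898/60 = 85.286983

77.11455° S, 85.28698° W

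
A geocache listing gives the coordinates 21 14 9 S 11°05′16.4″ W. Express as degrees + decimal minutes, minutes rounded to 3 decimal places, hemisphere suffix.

21° 14.150′ S, 11° 5.273′ W

Latitude: 14 + 9/60 = 14.15000′
λ: 5 + 16.4/60 = 5.27333′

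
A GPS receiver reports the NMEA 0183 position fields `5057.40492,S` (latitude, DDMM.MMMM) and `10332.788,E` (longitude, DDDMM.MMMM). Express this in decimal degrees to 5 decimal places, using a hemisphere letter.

Latitude: degrees = first 2 digits = 50, minutes = 57.40492; 50 + 57.40492/60 = 50.956749
λ: degrees = first 3 digits = 103, minutes = 32.788; 103 + 32.788/60 = 103.546467

50.95675° S, 103.54647° E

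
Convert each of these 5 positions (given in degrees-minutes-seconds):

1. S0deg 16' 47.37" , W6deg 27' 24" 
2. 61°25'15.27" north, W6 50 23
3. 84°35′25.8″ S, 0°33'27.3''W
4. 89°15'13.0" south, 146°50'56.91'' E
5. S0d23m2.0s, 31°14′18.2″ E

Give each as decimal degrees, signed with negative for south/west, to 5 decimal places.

1. -0.27983, -6.45667
2. 61.42091, -6.83972
3. -84.59050, -0.55758
4. -89.25361, 146.84914
5. -0.38389, 31.23839

Point 1:
  Lat: 0° + 16/60 + 47.37/3600 = 0 + 0.266667 + 0.013158 = 0.279825
  S ⇒ negate
  Longitude: 27′ + 24″ = 27.40000′; 6 + 27.40000/60 = 6.456667
  hemisphere W, so the sign is −
Point 2:
  Lat: 25′ + 15.27″ = 25.25450′; 61 + 25.25450/60 = 61.420908
  N ⇒ keep positive
  Longitude: 50′ + 23″ = 50.38333′; 6 + 50.38333/60 = 6.839722
  W ⇒ negate
Point 3:
  Latitude: 84° + 35/60 + 25.8/3600 = 84 + 0.583333 + 0.007167 = 84.590500
  S ⇒ negate
  Lon: 0° + 33/60 + 27.3/3600 = 0 + 0.550000 + 0.007583 = 0.557583
  W → negative
Point 4:
  φ: 15′ + 13″ = 15.21667′; 89 + 15.21667/60 = 89.253611
  hemisphere S, so the sign is −
  Longitude: 146 + 50/60 + 56.91/3600 = 146.849142
  E ⇒ keep positive
Point 5:
  φ: 0° + 23/60 + 2/3600 = 0 + 0.383333 + 0.000556 = 0.383889
  hemisphere S, so the sign is −
  Longitude: 14′ + 18.2″ = 14.30333′; 31 + 14.30333/60 = 31.238389
  E → positive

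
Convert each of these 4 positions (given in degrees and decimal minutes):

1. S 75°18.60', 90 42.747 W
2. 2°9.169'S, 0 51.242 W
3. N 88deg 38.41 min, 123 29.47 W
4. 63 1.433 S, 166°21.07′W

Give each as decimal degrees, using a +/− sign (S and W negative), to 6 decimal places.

1. -75.310000, -90.712450
2. -2.152817, -0.854033
3. 88.640167, -123.491167
4. -63.023883, -166.351167

Point 1:
  φ: 18.6′ = 0.310000°; total 75.3100000
  S ⇒ negate
  Lon: 90 + 42.747/60 = 90.7124500
  W → negative
Point 2:
  Lat: 2 + 9.169/60 = 2.1528167
  S ⇒ negate
  Longitude: 51.242′ = 0.854033°; total 0.8540333
  W ⇒ negate
Point 3:
  φ: 38.41′ = 0.640167°; total 88.6401667
  N → positive
  Lon: 29.47′ = 0.491167°; total 123.4911667
  W ⇒ negate
Point 4:
  φ: 1.433′ = 0.023883°; total 63.0238833
  S → negative
  λ: 21.07′ = 0.351167°; total 166.3511667
  W ⇒ negate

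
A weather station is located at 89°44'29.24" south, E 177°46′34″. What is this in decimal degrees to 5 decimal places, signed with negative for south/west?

Lat: 89° + 44/60 + 29.24/3600 = 89 + 0.733333 + 0.008122 = 89.741456
hemisphere S, so the sign is −
λ: 46′ + 34″ = 46.56667′; 177 + 46.56667/60 = 177.776111
E ⇒ keep positive

-89.74146, 177.77611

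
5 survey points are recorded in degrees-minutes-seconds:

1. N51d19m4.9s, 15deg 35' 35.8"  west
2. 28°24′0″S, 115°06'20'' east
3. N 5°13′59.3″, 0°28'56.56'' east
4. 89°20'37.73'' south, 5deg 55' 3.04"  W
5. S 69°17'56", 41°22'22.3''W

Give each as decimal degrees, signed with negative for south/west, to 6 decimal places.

Point 1:
  φ: 19′ + 4.9″ = 19.08167′; 51 + 19.08167/60 = 51.3180278
  N ⇒ keep positive
  λ: 35′ + 35.8″ = 35.59667′; 15 + 35.59667/60 = 15.5932778
  W → negative
Point 2:
  Latitude: 24′ + 0″ = 24.00000′; 28 + 24.00000/60 = 28.4000000
  S → negative
  Lon: 115 + 6/60 + 20/3600 = 115.1055556
  E ⇒ keep positive
Point 3:
  Latitude: 5 + 13/60 + 59.3/3600 = 5.2331389
  N → positive
  λ: 0 + 28/60 + 56.56/3600 = 0.4823778
  E → positive
Point 4:
  Lat: 89° + 20/60 + 37.73/3600 = 89 + 0.333333 + 0.010481 = 89.3438139
  S ⇒ negate
  Longitude: 55′ + 3.04″ = 55.05067′; 5 + 55.05067/60 = 5.9175111
  W → negative
Point 5:
  Lat: 17′ + 56″ = 17.93333′; 69 + 17.93333/60 = 69.2988889
  S ⇒ negate
  Lon: 22′ + 22.3″ = 22.37167′; 41 + 22.37167/60 = 41.3728611
  W ⇒ negate

1. 51.318028, -15.593278
2. -28.400000, 115.105556
3. 5.233139, 0.482378
4. -89.343814, -5.917511
5. -69.298889, -41.372861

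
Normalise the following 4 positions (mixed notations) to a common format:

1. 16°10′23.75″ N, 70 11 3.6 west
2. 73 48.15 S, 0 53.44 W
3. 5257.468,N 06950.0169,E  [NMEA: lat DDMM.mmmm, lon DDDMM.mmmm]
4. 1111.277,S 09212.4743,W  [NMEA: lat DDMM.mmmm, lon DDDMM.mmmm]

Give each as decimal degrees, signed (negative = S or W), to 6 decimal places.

1. 16.173264, -70.184333
2. -73.802500, -0.890667
3. 52.957800, 69.833615
4. -11.187950, -92.207905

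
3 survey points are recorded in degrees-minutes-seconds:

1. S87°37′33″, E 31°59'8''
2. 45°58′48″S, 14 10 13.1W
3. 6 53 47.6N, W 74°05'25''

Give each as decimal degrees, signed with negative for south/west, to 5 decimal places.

Point 1:
  Latitude: 87° + 37/60 + 33/3600 = 87 + 0.616667 + 0.009167 = 87.625833
  S → negative
  Longitude: 31 + 59/60 + 8/3600 = 31.985556
  E ⇒ keep positive
Point 2:
  φ: 45° + 58/60 + 48/3600 = 45 + 0.966667 + 0.013333 = 45.980000
  hemisphere S, so the sign is −
  Longitude: 14 + 10/60 + 13.1/3600 = 14.170306
  W → negative
Point 3:
  φ: 6 + 53/60 + 47.6/3600 = 6.896556
  N → positive
  Longitude: 74° + 5/60 + 25/3600 = 74 + 0.083333 + 0.006944 = 74.090278
  W ⇒ negate

1. -87.62583, 31.98556
2. -45.98000, -14.17031
3. 6.89656, -74.09028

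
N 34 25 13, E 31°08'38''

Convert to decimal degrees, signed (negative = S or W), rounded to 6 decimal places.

Latitude: 34 + 25/60 + 13/3600 = 34.4202778
N → positive
Longitude: 31° + 8/60 + 38/3600 = 31 + 0.133333 + 0.010556 = 31.1438889
E ⇒ keep positive

34.420278, 31.143889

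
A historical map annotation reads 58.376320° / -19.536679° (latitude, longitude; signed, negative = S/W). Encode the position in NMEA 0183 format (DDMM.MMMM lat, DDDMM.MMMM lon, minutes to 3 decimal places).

5822.579,N / 01932.201,W

φ: 58° + 0.376320 × 60 = 58° 22.57920′
Longitude is negative → W; |value| = 19.536679
Lon: 19° + 0.536679 × 60 = 19° 32.20074′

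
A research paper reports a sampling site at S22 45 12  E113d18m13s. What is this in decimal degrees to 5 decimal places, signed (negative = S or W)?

Lat: 22° + 45/60 + 12/3600 = 22 + 0.750000 + 0.003333 = 22.753333
S → negative
Longitude: 113 + 18/60 + 13/3600 = 113.303611
E ⇒ keep positive

-22.75333, 113.30361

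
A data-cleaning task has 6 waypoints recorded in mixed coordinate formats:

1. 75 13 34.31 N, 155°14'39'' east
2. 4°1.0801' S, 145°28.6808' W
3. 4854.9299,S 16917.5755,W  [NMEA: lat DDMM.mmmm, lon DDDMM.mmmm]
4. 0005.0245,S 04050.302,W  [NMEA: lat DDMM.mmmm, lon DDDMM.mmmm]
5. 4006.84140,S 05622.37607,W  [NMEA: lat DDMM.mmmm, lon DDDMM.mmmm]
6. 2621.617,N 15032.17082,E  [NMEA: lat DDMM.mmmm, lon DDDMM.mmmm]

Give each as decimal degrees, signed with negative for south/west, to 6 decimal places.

1. 75.226197, 155.244167
2. -4.018002, -145.478013
3. -48.915498, -169.292925
4. -0.083742, -40.838367
5. -40.114023, -56.372935
6. 26.360283, 150.536180

Point 1:
  Lat: 13′ + 34.31″ = 13.57183′; 75 + 13.57183/60 = 75.2261972
  N ⇒ keep positive
  Lon: 155 + 14/60 + 39/3600 = 155.2441667
  E → positive
Point 2:
  Lat: 1.0801′ = 0.018002°; total 4.0180017
  S → negative
  Lon: 145 + 28.6808/60 = 145.4780133
  W → negative
Point 3:
  Latitude: split at 2 digits → 48° and 54.9299′; 48 + 54.9299/60 = 48.9154983
  S ⇒ negate
  Lon: degrees = first 3 digits = 169, minutes = 17.5755; 169 + 17.5755/60 = 169.2929250
  W ⇒ negate
Point 4:
  φ: degrees = first 2 digits = 0, minutes = 5.0245; 0 + 5.0245/60 = 0.0837417
  hemisphere S, so the sign is −
  Lon: degrees = first 3 digits = 40, minutes = 50.302; 40 + 50.302/60 = 40.8383667
  W ⇒ negate
Point 5:
  Lat: degrees = first 2 digits = 40, minutes = 6.8414; 40 + 6.8414/60 = 40.1140233
  S → negative
  Longitude: degrees = first 3 digits = 56, minutes = 22.37607; 56 + 22.37607/60 = 56.3729345
  hemisphere W, so the sign is −
Point 6:
  φ: degrees = first 2 digits = 26, minutes = 21.617; 26 + 21.617/60 = 26.3602833
  N → positive
  Lon: split at 3 digits → 150° and 32.17082′; 150 + 32.17082/60 = 150.5361803
  E ⇒ keep positive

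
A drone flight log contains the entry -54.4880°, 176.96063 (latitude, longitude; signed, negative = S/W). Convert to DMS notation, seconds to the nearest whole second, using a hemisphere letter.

54°29′17″ S, 176°57′38″ E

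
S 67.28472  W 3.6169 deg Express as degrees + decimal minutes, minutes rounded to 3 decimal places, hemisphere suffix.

φ: 67° + 0.284720 × 60 = 67° 17.08320′
λ: 3° + 0.616900 × 60 = 3° 37.01400′

67° 17.083′ S, 3° 37.014′ W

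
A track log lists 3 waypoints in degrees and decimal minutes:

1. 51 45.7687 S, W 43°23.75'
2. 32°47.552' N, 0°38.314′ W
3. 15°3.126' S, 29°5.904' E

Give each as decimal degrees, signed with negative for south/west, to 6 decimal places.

1. -51.762812, -43.395833
2. 32.792533, -0.638567
3. -15.052100, 29.098400

Point 1:
  φ: 51 + 45.7687/60 = 51.7628117
  S → negative
  λ: 23.75′ = 0.395833°; total 43.3958333
  hemisphere W, so the sign is −
Point 2:
  Lat: 32 + 47.552/60 = 32.7925333
  N ⇒ keep positive
  λ: 38.314′ = 0.638567°; total 0.6385667
  W → negative
Point 3:
  Latitude: 15 + 3.126/60 = 15.0521000
  S → negative
  Longitude: 29 + 5.904/60 = 29.0984000
  E → positive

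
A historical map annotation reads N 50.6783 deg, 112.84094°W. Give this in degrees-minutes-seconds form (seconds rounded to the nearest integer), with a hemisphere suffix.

50°40′42″ N, 112°50′27″ W

Latitude: 0.678300 × 60 = 40.69800′ → 40′, remainder × 60 = 41.88″
Longitude: 0.840940° → 50.45640′; 0.45640 × 60 = 27.38″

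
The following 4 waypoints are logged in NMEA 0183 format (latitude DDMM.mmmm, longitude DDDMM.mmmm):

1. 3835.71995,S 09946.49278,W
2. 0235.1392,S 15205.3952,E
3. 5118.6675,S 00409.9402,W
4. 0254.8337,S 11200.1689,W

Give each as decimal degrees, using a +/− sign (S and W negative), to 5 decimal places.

1. -38.59533, -99.77488
2. -2.58565, 152.08992
3. -51.31113, -4.16567
4. -2.91390, -112.00282

Point 1:
  Latitude: split at 2 digits → 38° and 35.71995′; 38 + 35.71995/60 = 38.595333
  hemisphere S, so the sign is −
  Lon: split at 3 digits → 099° and 46.49278′; 99 + 46.49278/60 = 99.774880
  W → negative
Point 2:
  Latitude: split at 2 digits → 02° and 35.1392′; 2 + 35.1392/60 = 2.585653
  hemisphere S, so the sign is −
  Lon: degrees = first 3 digits = 152, minutes = 5.3952; 152 + 5.3952/60 = 152.089920
  E ⇒ keep positive
Point 3:
  Latitude: degrees = first 2 digits = 51, minutes = 18.6675; 51 + 18.6675/60 = 51.311125
  S ⇒ negate
  λ: split at 3 digits → 004° and 9.9402′; 4 + 9.9402/60 = 4.165670
  W ⇒ negate
Point 4:
  Lat: split at 2 digits → 02° and 54.8337′; 2 + 54.8337/60 = 2.913895
  S ⇒ negate
  λ: split at 3 digits → 112° and 0.1689′; 112 + 0.1689/60 = 112.002815
  hemisphere W, so the sign is −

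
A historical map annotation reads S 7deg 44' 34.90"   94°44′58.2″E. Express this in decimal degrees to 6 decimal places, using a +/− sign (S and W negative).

-7.743028, 94.749500

φ: 44′ + 34.9″ = 44.58167′; 7 + 44.58167/60 = 7.7430278
hemisphere S, so the sign is −
λ: 44′ + 58.2″ = 44.97000′; 94 + 44.97000/60 = 94.7495000
E ⇒ keep positive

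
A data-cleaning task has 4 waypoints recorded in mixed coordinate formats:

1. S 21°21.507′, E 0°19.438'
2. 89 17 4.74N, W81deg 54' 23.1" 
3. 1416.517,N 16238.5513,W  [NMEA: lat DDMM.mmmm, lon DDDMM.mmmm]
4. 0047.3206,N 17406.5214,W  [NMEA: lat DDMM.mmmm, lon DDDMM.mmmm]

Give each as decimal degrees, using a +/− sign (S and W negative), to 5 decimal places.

1. -21.35845, 0.32397
2. 89.28465, -81.90642
3. 14.27528, -162.64252
4. 0.78868, -174.10869

Point 1:
  φ: 21 + 21.507/60 = 21.358450
  S → negative
  λ: 0 + 19.438/60 = 0.323967
  E → positive
Point 2:
  φ: 89 + 17/60 + 4.74/3600 = 89.284650
  N → positive
  Lon: 81 + 54/60 + 23.1/3600 = 81.906417
  W ⇒ negate
Point 3:
  φ: split at 2 digits → 14° and 16.517′; 14 + 16.517/60 = 14.275283
  N ⇒ keep positive
  Longitude: degrees = first 3 digits = 162, minutes = 38.5513; 162 + 38.5513/60 = 162.642522
  hemisphere W, so the sign is −
Point 4:
  Latitude: split at 2 digits → 00° and 47.3206′; 0 + 47.3206/60 = 0.788677
  N → positive
  Longitude: split at 3 digits → 174° and 6.5214′; 174 + 6.5214/60 = 174.108690
  W ⇒ negate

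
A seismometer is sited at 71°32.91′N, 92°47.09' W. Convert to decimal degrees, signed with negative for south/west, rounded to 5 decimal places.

71.54850, -92.78483

Latitude: 32.91′ = 0.548500°; total 71.548500
N → positive
λ: 47.09′ = 0.784833°; total 92.784833
hemisphere W, so the sign is −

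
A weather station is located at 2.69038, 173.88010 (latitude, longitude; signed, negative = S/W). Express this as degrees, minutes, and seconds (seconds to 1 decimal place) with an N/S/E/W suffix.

2°41′25.4″ N, 173°52′48.4″ E

Latitude: 0.690380° → 41.42280′; 0.42280 × 60 = 25.368″
Longitude: 0.880100 × 60 = 52.80600′ → 52′, remainder × 60 = 48.360″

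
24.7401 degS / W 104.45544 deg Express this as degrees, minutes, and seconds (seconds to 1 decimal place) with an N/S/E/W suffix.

φ: whole degrees 24; 44.40600′ → 44′ and 24.360″
Lon: whole degrees 104; 27.32640′ → 27′ and 19.584″

24°44′24.4″ S, 104°27′19.6″ W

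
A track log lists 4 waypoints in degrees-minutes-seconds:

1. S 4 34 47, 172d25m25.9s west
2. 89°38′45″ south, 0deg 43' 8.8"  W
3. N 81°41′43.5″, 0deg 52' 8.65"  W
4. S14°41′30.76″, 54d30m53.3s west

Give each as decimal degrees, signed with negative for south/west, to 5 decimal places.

1. -4.57972, -172.42386
2. -89.64583, -0.71911
3. 81.69542, -0.86907
4. -14.69188, -54.51481

Point 1:
  Latitude: 4° + 34/60 + 47/3600 = 4 + 0.566667 + 0.013056 = 4.579722
  hemisphere S, so the sign is −
  Longitude: 172 + 25/60 + 25.9/3600 = 172.423861
  W → negative
Point 2:
  Latitude: 89 + 38/60 + 45/3600 = 89.645833
  hemisphere S, so the sign is −
  λ: 43′ + 8.8″ = 43.14667′; 0 + 43.14667/60 = 0.719111
  hemisphere W, so the sign is −
Point 3:
  Latitude: 41′ + 43.5″ = 41.72500′; 81 + 41.72500/60 = 81.695417
  N → positive
  Longitude: 0 + 52/60 + 8.65/3600 = 0.869069
  W → negative
Point 4:
  Lat: 14° + 41/60 + 30.76/3600 = 14 + 0.683333 + 0.008544 = 14.691878
  hemisphere S, so the sign is −
  λ: 30′ + 53.3″ = 30.88833′; 54 + 30.88833/60 = 54.514806
  W → negative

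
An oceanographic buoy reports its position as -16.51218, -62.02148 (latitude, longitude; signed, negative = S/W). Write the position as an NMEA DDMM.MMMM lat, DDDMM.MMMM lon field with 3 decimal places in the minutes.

Latitude is negative → S; |value| = 16.512180
Latitude: fractional part 0.512180 → 30.73080 minutes
Longitude is negative → W; |value| = 62.021480
Lon: fractional part 0.021480 → 1.28880 minutes

1630.731,S / 06201.289,W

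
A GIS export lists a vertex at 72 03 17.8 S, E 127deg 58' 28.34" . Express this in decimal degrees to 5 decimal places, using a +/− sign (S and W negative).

Latitude: 72 + 3/60 + 17.8/3600 = 72.054944
S → negative
Longitude: 58′ + 28.34″ = 58.47233′; 127 + 58.47233/60 = 127.974539
E → positive

-72.05494, 127.97454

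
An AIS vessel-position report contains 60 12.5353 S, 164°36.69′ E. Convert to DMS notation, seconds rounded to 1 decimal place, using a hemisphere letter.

60°12′32.1″ S, 164°36′41.4″ E

Lat: 12.53530′ → 12′ and 0.53530 × 60 = 32.118″
Lon: 36.69000′ → 36′ and 0.69000 × 60 = 41.400″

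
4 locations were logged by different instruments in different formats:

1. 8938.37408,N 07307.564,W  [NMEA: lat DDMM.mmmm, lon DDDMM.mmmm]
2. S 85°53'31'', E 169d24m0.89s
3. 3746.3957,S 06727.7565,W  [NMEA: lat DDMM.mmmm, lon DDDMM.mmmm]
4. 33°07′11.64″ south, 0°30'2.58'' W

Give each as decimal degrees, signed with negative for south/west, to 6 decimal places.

Point 1:
  φ: degrees = first 2 digits = 89, minutes = 38.37408; 89 + 38.37408/60 = 89.6395680
  N → positive
  Longitude: split at 3 digits → 073° and 7.564′; 73 + 7.564/60 = 73.1260667
  hemisphere W, so the sign is −
Point 2:
  Lat: 85 + 53/60 + 31/3600 = 85.8919444
  S → negative
  λ: 169° + 24/60 + 0.89/3600 = 169 + 0.400000 + 0.000247 = 169.4002472
  E ⇒ keep positive
Point 3:
  Latitude: split at 2 digits → 37° and 46.3957′; 37 + 46.3957/60 = 37.7732617
  S → negative
  λ: split at 3 digits → 067° and 27.7565′; 67 + 27.7565/60 = 67.4626083
  W → negative
Point 4:
  Latitude: 33 + 7/60 + 11.64/3600 = 33.1199000
  S → negative
  Longitude: 0 + 30/60 + 2.58/3600 = 0.5007167
  W ⇒ negate

1. 89.639568, -73.126067
2. -85.891944, 169.400247
3. -37.773262, -67.462608
4. -33.119900, -0.500717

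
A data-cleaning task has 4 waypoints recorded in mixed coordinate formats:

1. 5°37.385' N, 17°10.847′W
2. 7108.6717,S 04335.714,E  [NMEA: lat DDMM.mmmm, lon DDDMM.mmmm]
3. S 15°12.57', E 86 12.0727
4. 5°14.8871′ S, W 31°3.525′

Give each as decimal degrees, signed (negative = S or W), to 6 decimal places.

1. 5.623083, -17.180783
2. -71.144528, 43.595233
3. -15.209500, 86.201212
4. -5.248118, -31.058750

Point 1:
  φ: 5 + 37.385/60 = 5.6230833
  N → positive
  Lon: 17 + 10.847/60 = 17.1807833
  W ⇒ negate
Point 2:
  φ: degrees = first 2 digits = 71, minutes = 8.6717; 71 + 8.6717/60 = 71.1445283
  S ⇒ negate
  Lon: split at 3 digits → 043° and 35.714′; 43 + 35.714/60 = 43.5952333
  E ⇒ keep positive
Point 3:
  Latitude: 15 + 12.57/60 = 15.2095000
  hemisphere S, so the sign is −
  Longitude: 86 + 12.0727/60 = 86.2012117
  E ⇒ keep positive
Point 4:
  Lat: 14.8871′ = 0.248118°; total 5.2481183
  S ⇒ negate
  λ: 31 + 3.525/60 = 31.0587500
  W ⇒ negate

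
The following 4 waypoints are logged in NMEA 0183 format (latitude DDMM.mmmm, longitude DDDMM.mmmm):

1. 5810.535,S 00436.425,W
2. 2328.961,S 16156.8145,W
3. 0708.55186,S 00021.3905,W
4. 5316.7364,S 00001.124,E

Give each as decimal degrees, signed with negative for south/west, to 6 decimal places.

1. -58.175583, -4.607083
2. -23.482683, -161.946908
3. -7.142531, -0.356508
4. -53.278940, 0.018733

Point 1:
  Lat: degrees = first 2 digits = 58, minutes = 10.535; 58 + 10.535/60 = 58.1755833
  S → negative
  Lon: split at 3 digits → 004° and 36.425′; 4 + 36.425/60 = 4.6070833
  W → negative
Point 2:
  Lat: degrees = first 2 digits = 23, minutes = 28.961; 23 + 28.961/60 = 23.4826833
  S → negative
  Lon: split at 3 digits → 161° and 56.8145′; 161 + 56.8145/60 = 161.9469083
  W → negative
Point 3:
  φ: degrees = first 2 digits = 7, minutes = 8.55186; 7 + 8.55186/60 = 7.1425310
  hemisphere S, so the sign is −
  λ: degrees = first 3 digits = 0, minutes = 21.3905; 0 + 21.3905/60 = 0.3565083
  W → negative
Point 4:
  Latitude: split at 2 digits → 53° and 16.7364′; 53 + 16.7364/60 = 53.2789400
  S ⇒ negate
  Longitude: split at 3 digits → 000° and 1.124′; 0 + 1.124/60 = 0.0187333
  E ⇒ keep positive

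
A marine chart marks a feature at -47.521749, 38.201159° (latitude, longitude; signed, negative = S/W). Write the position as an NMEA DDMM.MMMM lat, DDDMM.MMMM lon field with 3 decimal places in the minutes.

Latitude is negative → S; |value| = 47.521749
φ: 47° + 0.521749 × 60 = 47° 31.30494′
Lon: fractional part 0.201159 → 12.06954 minutes

4731.305,S / 03812.070,E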